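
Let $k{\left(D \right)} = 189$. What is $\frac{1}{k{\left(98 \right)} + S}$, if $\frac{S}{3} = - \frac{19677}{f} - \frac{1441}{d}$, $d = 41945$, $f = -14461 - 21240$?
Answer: $\frac{1497478445}{285345145977} \approx 0.005248$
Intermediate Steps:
$f = -35701$
$S = \frac{2321719872}{1497478445}$ ($S = 3 \left(- \frac{19677}{-35701} - \frac{1441}{41945}\right) = 3 \left(\left(-19677\right) \left(- \frac{1}{35701}\right) - \frac{1441}{41945}\right) = 3 \left(\frac{19677}{35701} - \frac{1441}{41945}\right) = 3 \cdot \frac{773906624}{1497478445} = \frac{2321719872}{1497478445} \approx 1.5504$)
$\frac{1}{k{\left(98 \right)} + S} = \frac{1}{189 + \frac{2321719872}{1497478445}} = \frac{1}{\frac{285345145977}{1497478445}} = \frac{1497478445}{285345145977}$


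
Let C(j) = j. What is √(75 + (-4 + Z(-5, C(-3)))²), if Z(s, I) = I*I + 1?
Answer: √111 ≈ 10.536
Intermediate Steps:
Z(s, I) = 1 + I² (Z(s, I) = I² + 1 = 1 + I²)
√(75 + (-4 + Z(-5, C(-3)))²) = √(75 + (-4 + (1 + (-3)²))²) = √(75 + (-4 + (1 + 9))²) = √(75 + (-4 + 10)²) = √(75 + 6²) = √(75 + 36) = √111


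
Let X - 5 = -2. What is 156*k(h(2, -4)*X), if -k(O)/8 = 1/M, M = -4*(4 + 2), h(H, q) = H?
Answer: 52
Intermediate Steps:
X = 3 (X = 5 - 2 = 3)
M = -24 (M = -4*6 = -24)
k(O) = ⅓ (k(O) = -8/(-24) = -8*(-1/24) = ⅓)
156*k(h(2, -4)*X) = 156*(⅓) = 52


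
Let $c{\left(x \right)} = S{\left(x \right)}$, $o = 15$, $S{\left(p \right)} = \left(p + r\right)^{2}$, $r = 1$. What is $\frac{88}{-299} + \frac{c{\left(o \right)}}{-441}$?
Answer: $- \frac{115352}{131859} \approx -0.87481$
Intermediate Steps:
$S{\left(p \right)} = \left(1 + p\right)^{2}$ ($S{\left(p \right)} = \left(p + 1\right)^{2} = \left(1 + p\right)^{2}$)
$c{\left(x \right)} = \left(1 + x\right)^{2}$
$\frac{88}{-299} + \frac{c{\left(o \right)}}{-441} = \frac{88}{-299} + \frac{\left(1 + 15\right)^{2}}{-441} = 88 \left(- \frac{1}{299}\right) + 16^{2} \left(- \frac{1}{441}\right) = - \frac{88}{299} + 256 \left(- \frac{1}{441}\right) = - \frac{88}{299} - \frac{256}{441} = - \frac{115352}{131859}$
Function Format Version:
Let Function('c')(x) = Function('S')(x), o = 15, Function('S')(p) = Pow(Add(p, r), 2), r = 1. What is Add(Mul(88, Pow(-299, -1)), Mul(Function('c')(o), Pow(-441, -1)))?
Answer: Rational(-115352, 131859) ≈ -0.87481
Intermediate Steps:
Function('S')(p) = Pow(Add(1, p), 2) (Function('S')(p) = Pow(Add(p, 1), 2) = Pow(Add(1, p), 2))
Function('c')(x) = Pow(Add(1, x), 2)
Add(Mul(88, Pow(-299, -1)), Mul(Function('c')(o), Pow(-441, -1))) = Add(Mul(88, Pow(-299, -1)), Mul(Pow(Add(1, 15), 2), Pow(-441, -1))) = Add(Mul(88, Rational(-1, 299)), Mul(Pow(16, 2), Rational(-1, 441))) = Add(Rational(-88, 299), Mul(256, Rational(-1, 441))) = Add(Rational(-88, 299), Rational(-256, 441)) = Rational(-115352, 131859)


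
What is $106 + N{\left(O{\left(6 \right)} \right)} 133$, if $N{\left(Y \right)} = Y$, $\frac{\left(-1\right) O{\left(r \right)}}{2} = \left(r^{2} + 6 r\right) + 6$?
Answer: $-20642$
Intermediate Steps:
$O{\left(r \right)} = -12 - 12 r - 2 r^{2}$ ($O{\left(r \right)} = - 2 \left(\left(r^{2} + 6 r\right) + 6\right) = - 2 \left(6 + r^{2} + 6 r\right) = -12 - 12 r - 2 r^{2}$)
$106 + N{\left(O{\left(6 \right)} \right)} 133 = 106 + \left(-12 - 72 - 2 \cdot 6^{2}\right) 133 = 106 + \left(-12 - 72 - 72\right) 133 = 106 - 20748 = -20642$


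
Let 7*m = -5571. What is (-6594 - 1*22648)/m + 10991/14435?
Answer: 3015988751/80417385 ≈ 37.504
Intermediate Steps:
m = -5571/7 (m = (⅐)*(-5571) = -5571/7 ≈ -795.86)
(-6594 - 1*22648)/m + 10991/14435 = (-6594 - 1*22648)/(-5571/7) + 10991/14435 = (-6594 - 22648)*(-7/5571) + 10991*(1/14435) = -29242*(-7/5571) + 10991/14435 = 204694/5571 + 10991/14435 = 3015988751/80417385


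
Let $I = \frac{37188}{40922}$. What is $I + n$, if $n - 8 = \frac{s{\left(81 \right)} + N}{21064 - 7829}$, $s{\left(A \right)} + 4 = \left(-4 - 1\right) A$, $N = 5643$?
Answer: $\frac{2519595144}{270801335} \approx 9.3042$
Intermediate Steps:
$s{\left(A \right)} = -4 - 5 A$ ($s{\left(A \right)} = -4 + \left(-4 - 1\right) A = -4 - 5 A$)
$n = \frac{111114}{13235}$ ($n = 8 + \frac{\left(-4 - 405\right) + 5643}{21064 - 7829} = 8 + \frac{\left(-4 - 405\right) + 5643}{13235} = 8 + \left(-409 + 5643\right) \frac{1}{13235} = 8 + 5234 \cdot \frac{1}{13235} = 8 + \frac{5234}{13235} = \frac{111114}{13235} \approx 8.3955$)
$I = \frac{18594}{20461}$ ($I = 37188 \cdot \frac{1}{40922} = \frac{18594}{20461} \approx 0.90875$)
$I + n = \frac{18594}{20461} + \frac{111114}{13235} = \frac{2519595144}{270801335}$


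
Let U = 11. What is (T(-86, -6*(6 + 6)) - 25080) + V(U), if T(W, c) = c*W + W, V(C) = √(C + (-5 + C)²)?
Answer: -18974 + √47 ≈ -18967.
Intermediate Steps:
T(W, c) = W + W*c (T(W, c) = W*c + W = W + W*c)
(T(-86, -6*(6 + 6)) - 25080) + V(U) = (-86*(1 - 6*(6 + 6)) - 25080) + √(11 + (-5 + 11)²) = (-86*(1 - 6*12) - 25080) + √(11 + 6²) = (-86*(1 - 72) - 25080) + √(11 + 36) = (-86*(-71) - 25080) + √47 = (6106 - 25080) + √47 = -18974 + √47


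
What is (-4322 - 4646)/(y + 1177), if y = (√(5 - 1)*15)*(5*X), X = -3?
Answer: -8968/727 ≈ -12.336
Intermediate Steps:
y = -450 (y = (√(5 - 1)*15)*(5*(-3)) = (√4*15)*(-15) = (2*15)*(-15) = 30*(-15) = -450)
(-4322 - 4646)/(y + 1177) = (-4322 - 4646)/(-450 + 1177) = -8968/727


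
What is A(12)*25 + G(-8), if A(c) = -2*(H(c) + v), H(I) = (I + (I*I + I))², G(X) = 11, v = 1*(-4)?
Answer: -1410989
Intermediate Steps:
v = -4
H(I) = (I² + 2*I)² (H(I) = (I + (I² + I))² = (I + (I + I²))² = (I² + 2*I)²)
A(c) = 8 - 2*c²*(2 + c)² (A(c) = -2*(c²*(2 + c)² - 4) = -2*(-4 + c²*(2 + c)²) = 8 - 2*c²*(2 + c)²)
A(12)*25 + G(-8) = (8 - 2*12²*(2 + 12)²)*25 + 11 = (8 - 2*144*14²)*25 + 11 = (8 - 2*144*196)*25 + 11 = (8 - 56448)*25 + 11 = -56440*25 + 11 = -1411000 + 11 = -1410989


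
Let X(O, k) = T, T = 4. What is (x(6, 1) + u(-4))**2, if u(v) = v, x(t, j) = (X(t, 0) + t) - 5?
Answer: 1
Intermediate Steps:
X(O, k) = 4
x(t, j) = -1 + t (x(t, j) = (4 + t) - 5 = -1 + t)
(x(6, 1) + u(-4))**2 = ((-1 + 6) - 4)**2 = (5 - 4)**2 = 1**2 = 1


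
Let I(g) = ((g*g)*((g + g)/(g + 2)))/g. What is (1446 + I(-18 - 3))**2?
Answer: 707134464/361 ≈ 1.9588e+6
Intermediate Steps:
I(g) = 2*g**2/(2 + g) (I(g) = (g**2*((2*g)/(2 + g)))/g = (g**2*(2*g/(2 + g)))/g = (2*g**3/(2 + g))/g = 2*g**2/(2 + g))
(1446 + I(-18 - 3))**2 = (1446 + 2*(-18 - 3)**2/(2 + (-18 - 3)))**2 = (1446 + 2*(-21)**2/(2 - 21))**2 = (1446 + 2*441/(-19))**2 = (1446 + 2*441*(-1/19))**2 = (1446 - 882/19)**2 = (26592/19)**2 = 707134464/361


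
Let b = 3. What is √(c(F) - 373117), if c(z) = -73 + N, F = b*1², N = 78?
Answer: 2*I*√93278 ≈ 610.83*I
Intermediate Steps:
F = 3 (F = 3*1² = 3*1 = 3)
c(z) = 5 (c(z) = -73 + 78 = 5)
√(c(F) - 373117) = √(5 - 373117) = √(-373112) = 2*I*√93278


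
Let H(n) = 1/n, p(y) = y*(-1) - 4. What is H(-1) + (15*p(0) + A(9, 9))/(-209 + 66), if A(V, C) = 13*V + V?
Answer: -19/13 ≈ -1.4615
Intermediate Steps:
A(V, C) = 14*V
p(y) = -4 - y (p(y) = -y - 4 = -4 - y)
H(n) = 1/n
H(-1) + (15*p(0) + A(9, 9))/(-209 + 66) = 1/(-1) + (15*(-4 - 1*0) + 14*9)/(-209 + 66) = -1 + (15*(-4 + 0) + 126)/(-143) = -1 + (15*(-4) + 126)*(-1/143) = -1 + (-60 + 126)*(-1/143) = -1 + 66*(-1/143) = -1 - 6/13 = -19/13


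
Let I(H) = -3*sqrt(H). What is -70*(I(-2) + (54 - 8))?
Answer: -3220 + 210*I*sqrt(2) ≈ -3220.0 + 296.98*I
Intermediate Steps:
-70*(I(-2) + (54 - 8)) = -70*(-3*I*sqrt(2) + (54 - 8)) = -70*(-3*I*sqrt(2) + 46) = -70*(46 - 3*I*sqrt(2)) = -3220 + 210*I*sqrt(2)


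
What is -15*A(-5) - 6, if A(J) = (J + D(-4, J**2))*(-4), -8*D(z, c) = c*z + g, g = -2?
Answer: 459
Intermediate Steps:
D(z, c) = 1/4 - c*z/8 (D(z, c) = -(c*z - 2)/8 = -(-2 + c*z)/8 = 1/4 - c*z/8)
A(J) = -1 - 4*J - 2*J**2 (A(J) = (J + (1/4 - 1/8*J**2*(-4)))*(-4) = (J + (1/4 + J**2/2))*(-4) = (1/4 + J + J**2/2)*(-4) = -1 - 4*J - 2*J**2)
-15*A(-5) - 6 = -15*(-1 - 4*(-5) - 2*(-5)**2) - 6 = -15*(-1 + 20 - 2*25) - 6 = -15*(-1 + 20 - 50) - 6 = -15*(-31) - 6 = 465 - 6 = 459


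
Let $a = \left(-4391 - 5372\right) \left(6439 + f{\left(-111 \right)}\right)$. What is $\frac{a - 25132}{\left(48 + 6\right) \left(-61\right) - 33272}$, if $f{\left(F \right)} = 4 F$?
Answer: $\frac{58554317}{36566} \approx 1601.3$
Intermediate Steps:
$a = -58529185$ ($a = \left(-4391 - 5372\right) \left(6439 + 4 \left(-111\right)\right) = - 9763 \left(6439 - 444\right) = \left(-9763\right) 5995 = -58529185$)
$\frac{a - 25132}{\left(48 + 6\right) \left(-61\right) - 33272} = \frac{-58529185 - 25132}{\left(48 + 6\right) \left(-61\right) - 33272} = \frac{-58529185 - 25132}{54 \left(-61\right) - 33272} = - \frac{58554317}{-3294 - 33272} = - \frac{58554317}{-36566} = \left(-58554317\right) \left(- \frac{1}{36566}\right) = \frac{58554317}{36566}$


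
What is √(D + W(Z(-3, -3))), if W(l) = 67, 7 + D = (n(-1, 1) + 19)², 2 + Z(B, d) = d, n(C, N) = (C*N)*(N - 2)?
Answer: 2*√115 ≈ 21.448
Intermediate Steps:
n(C, N) = C*N*(-2 + N) (n(C, N) = (C*N)*(-2 + N) = C*N*(-2 + N))
Z(B, d) = -2 + d
D = 393 (D = -7 + (-1*1*(-2 + 1) + 19)² = -7 + (-1*1*(-1) + 19)² = -7 + (1 + 19)² = -7 + 20² = -7 + 400 = 393)
√(D + W(Z(-3, -3))) = √(393 + 67) = √460 = 2*√115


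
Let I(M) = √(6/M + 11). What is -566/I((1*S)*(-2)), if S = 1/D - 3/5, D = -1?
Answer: -1132*√206/103 ≈ -157.74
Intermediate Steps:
S = -8/5 (S = 1/(-1) - 3/5 = 1*(-1) - 3*⅕ = -1 - ⅗ = -8/5 ≈ -1.6000)
I(M) = √(11 + 6/M)
-566/I((1*S)*(-2)) = -566/√(11 + 6/(((1*(-8/5))*(-2)))) = -566/√(11 + 6/((-8/5*(-2)))) = -566/√(11 + 6/(16/5)) = -566/√(11 + 6*(5/16)) = -566/√(11 + 15/8) = -566*2*√206/103 = -1132*√206/103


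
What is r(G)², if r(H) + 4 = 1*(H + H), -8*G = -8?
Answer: 4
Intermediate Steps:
G = 1 (G = -⅛*(-8) = 1)
r(H) = -4 + 2*H (r(H) = -4 + 1*(H + H) = -4 + 1*(2*H) = -4 + 2*H)
r(G)² = (-4 + 2*1)² = (-4 + 2)² = (-2)² = 4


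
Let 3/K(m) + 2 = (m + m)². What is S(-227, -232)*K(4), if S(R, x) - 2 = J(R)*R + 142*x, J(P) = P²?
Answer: -35190075/62 ≈ -5.6758e+5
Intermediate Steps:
K(m) = 3/(-2 + 4*m²) (K(m) = 3/(-2 + (m + m)²) = 3/(-2 + (2*m)²) = 3/(-2 + 4*m²))
S(R, x) = 2 + R³ + 142*x (S(R, x) = 2 + (R²*R + 142*x) = 2 + (R³ + 142*x) = 2 + R³ + 142*x)
S(-227, -232)*K(4) = (2 + (-227)³ + 142*(-232))*(3/(2*(-1 + 2*4²))) = (2 - 11697083 - 32944)*(3/(2*(-1 + 2*16))) = -35190075/(2*(-1 + 32)) = -35190075/(2*31) = -11730025*3/62 = -35190075/62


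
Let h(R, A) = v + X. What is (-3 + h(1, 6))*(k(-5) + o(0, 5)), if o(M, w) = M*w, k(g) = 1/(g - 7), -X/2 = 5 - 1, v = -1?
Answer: 1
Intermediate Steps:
X = -8 (X = -2*(5 - 1) = -2*4 = -8)
k(g) = 1/(-7 + g)
h(R, A) = -9 (h(R, A) = -1 - 8 = -9)
(-3 + h(1, 6))*(k(-5) + o(0, 5)) = (-3 - 9)*(1/(-7 - 5) + 0*5) = -12*(1/(-12) + 0) = -12*(-1/12 + 0) = -12*(-1/12) = 1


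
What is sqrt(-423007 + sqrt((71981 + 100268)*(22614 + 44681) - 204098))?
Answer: sqrt(-423007 + 3*sqrt(1287921373)) ≈ 561.55*I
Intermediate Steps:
sqrt(-423007 + sqrt((71981 + 100268)*(22614 + 44681) - 204098)) = sqrt(-423007 + sqrt(172249*67295 - 204098)) = sqrt(-423007 + sqrt(11591496455 - 204098)) = sqrt(-423007 + sqrt(11591292357)) = sqrt(-423007 + 3*sqrt(1287921373))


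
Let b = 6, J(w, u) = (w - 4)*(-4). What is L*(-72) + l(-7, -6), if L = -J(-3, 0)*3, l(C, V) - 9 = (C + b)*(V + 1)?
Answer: 6062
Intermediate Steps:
J(w, u) = 16 - 4*w (J(w, u) = (-4 + w)*(-4) = 16 - 4*w)
l(C, V) = 9 + (1 + V)*(6 + C) (l(C, V) = 9 + (C + 6)*(V + 1) = 9 + (6 + C)*(1 + V) = 9 + (1 + V)*(6 + C))
L = -84 (L = -(16 - 4*(-3))*3 = -(16 + 12)*3 = -28*3 = -1*84 = -84)
L*(-72) + l(-7, -6) = -84*(-72) + (15 - 7 + 6*(-6) - 7*(-6)) = 6048 + (15 - 7 - 36 + 42) = 6048 + 14 = 6062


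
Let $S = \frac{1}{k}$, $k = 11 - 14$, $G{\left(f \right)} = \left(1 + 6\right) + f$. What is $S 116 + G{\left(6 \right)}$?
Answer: $- \frac{77}{3} \approx -25.667$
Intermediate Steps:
$G{\left(f \right)} = 7 + f$
$k = -3$ ($k = 11 - 14 = -3$)
$S = - \frac{1}{3}$ ($S = \frac{1}{-3} = - \frac{1}{3} \approx -0.33333$)
$S 116 + G{\left(6 \right)} = \left(- \frac{1}{3}\right) 116 + \left(7 + 6\right) = - \frac{116}{3} + 13 = - \frac{77}{3}$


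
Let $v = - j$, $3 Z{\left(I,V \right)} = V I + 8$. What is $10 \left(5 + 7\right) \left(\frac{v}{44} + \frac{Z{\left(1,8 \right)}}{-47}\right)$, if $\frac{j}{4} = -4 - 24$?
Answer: $\frac{150880}{517} \approx 291.84$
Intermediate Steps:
$Z{\left(I,V \right)} = \frac{8}{3} + \frac{I V}{3}$ ($Z{\left(I,V \right)} = \frac{V I + 8}{3} = \frac{I V + 8}{3} = \frac{8 + I V}{3} = \frac{8}{3} + \frac{I V}{3}$)
$j = -112$ ($j = 4 \left(-4 - 24\right) = 4 \left(-28\right) = -112$)
$v = 112$ ($v = \left(-1\right) \left(-112\right) = 112$)
$10 \left(5 + 7\right) \left(\frac{v}{44} + \frac{Z{\left(1,8 \right)}}{-47}\right) = 10 \left(5 + 7\right) \left(\frac{112}{44} + \frac{\frac{8}{3} + \frac{1}{3} \cdot 1 \cdot 8}{-47}\right) = 10 \cdot 12 \left(112 \cdot \frac{1}{44} + \left(\frac{8}{3} + \frac{8}{3}\right) \left(- \frac{1}{47}\right)\right) = 120 \left(\frac{28}{11} + \frac{16}{3} \left(- \frac{1}{47}\right)\right) = 120 \left(\frac{28}{11} - \frac{16}{141}\right) = 120 \cdot \frac{3772}{1551} = \frac{150880}{517}$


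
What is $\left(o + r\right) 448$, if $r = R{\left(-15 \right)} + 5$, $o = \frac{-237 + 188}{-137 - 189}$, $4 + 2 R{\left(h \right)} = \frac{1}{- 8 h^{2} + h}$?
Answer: $\frac{417500608}{295845} \approx 1411.2$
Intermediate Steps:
$R{\left(h \right)} = -2 + \frac{1}{2 \left(h - 8 h^{2}\right)}$ ($R{\left(h \right)} = -2 + \frac{1}{2 \left(- 8 h^{2} + h\right)} = -2 + \frac{1}{2 \left(h - 8 h^{2}\right)}$)
$o = \frac{49}{326}$ ($o = - \frac{49}{-326} = \left(-49\right) \left(- \frac{1}{326}\right) = \frac{49}{326} \approx 0.15031$)
$r = \frac{10889}{3630}$ ($r = \frac{-1 - 32 \left(-15\right)^{2} + 4 \left(-15\right)}{2 \left(-15\right) \left(-1 + 8 \left(-15\right)\right)} + 5 = \frac{1}{2} \left(- \frac{1}{15}\right) \frac{1}{-1 - 120} \left(-1 - 7200 - 60\right) + 5 = \frac{1}{2} \left(- \frac{1}{15}\right) \frac{1}{-121} \left(-1 - 7200 - 60\right) + 5 = \frac{1}{2} \left(- \frac{1}{15}\right) \left(- \frac{1}{121}\right) \left(-7261\right) + 5 = - \frac{7261}{3630} + 5 = \frac{10889}{3630} \approx 2.9997$)
$\left(o + r\right) 448 = \left(\frac{49}{326} + \frac{10889}{3630}\right) 448 = \frac{931921}{295845} \cdot 448 = \frac{417500608}{295845}$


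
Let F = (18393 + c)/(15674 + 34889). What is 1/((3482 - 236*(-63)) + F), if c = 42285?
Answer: 50563/927891728 ≈ 5.4492e-5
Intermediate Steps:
F = 60678/50563 (F = (18393 + 42285)/(15674 + 34889) = 60678/50563 ≈ 1.2000)
1/((3482 - 236*(-63)) + F) = 1/((3482 - 236*(-63)) + 60678/50563) = 1/((3482 + 14868) + 60678/50563) = 1/(18350 + 60678/50563) = 1/(927891728/50563) = 50563/927891728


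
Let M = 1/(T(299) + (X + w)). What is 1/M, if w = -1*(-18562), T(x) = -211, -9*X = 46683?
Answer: 13164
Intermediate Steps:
X = -5187 (X = -⅑*46683 = -5187)
w = 18562
M = 1/13164 (M = 1/(-211 + (-5187 + 18562)) = 1/(-211 + 13375) = 1/13164 ≈ 7.5965e-5)
1/M = 1/(1/13164) = 13164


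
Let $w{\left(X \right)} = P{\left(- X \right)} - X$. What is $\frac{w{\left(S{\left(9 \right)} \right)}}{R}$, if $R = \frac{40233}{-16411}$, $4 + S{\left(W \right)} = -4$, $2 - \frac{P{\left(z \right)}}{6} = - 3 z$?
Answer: $- \frac{2691404}{40233} \approx -66.895$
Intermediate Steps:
$P{\left(z \right)} = 12 + 18 z$ ($P{\left(z \right)} = 12 - 6 \left(- 3 z\right) = 12 + 18 z$)
$S{\left(W \right)} = -8$ ($S{\left(W \right)} = -4 - 4 = -8$)
$w{\left(X \right)} = 12 - 19 X$ ($w{\left(X \right)} = \left(12 + 18 \left(- X\right)\right) - X = \left(12 - 18 X\right) - X = 12 - 19 X$)
$R = - \frac{40233}{16411}$ ($R = 40233 \left(- \frac{1}{16411}\right) = - \frac{40233}{16411} \approx -2.4516$)
$\frac{w{\left(S{\left(9 \right)} \right)}}{R} = \frac{12 - -152}{- \frac{40233}{16411}} = \left(12 + 152\right) \left(- \frac{16411}{40233}\right) = 164 \left(- \frac{16411}{40233}\right) = - \frac{2691404}{40233}$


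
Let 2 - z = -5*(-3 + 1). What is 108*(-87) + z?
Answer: -9404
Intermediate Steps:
z = -8 (z = 2 - (-5)*(-3 + 1) = 2 - (-5)*(-2) = 2 - 1*10 = 2 - 10 = -8)
108*(-87) + z = 108*(-87) - 8 = -9396 - 8 = -9404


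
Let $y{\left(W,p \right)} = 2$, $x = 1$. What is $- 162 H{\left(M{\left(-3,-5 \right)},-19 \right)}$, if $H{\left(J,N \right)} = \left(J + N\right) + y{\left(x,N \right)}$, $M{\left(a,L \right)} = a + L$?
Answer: $4050$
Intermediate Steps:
$M{\left(a,L \right)} = L + a$
$H{\left(J,N \right)} = 2 + J + N$ ($H{\left(J,N \right)} = \left(J + N\right) + 2 = 2 + J + N$)
$- 162 H{\left(M{\left(-3,-5 \right)},-19 \right)} = - 162 \left(2 - 8 - 19\right) = \left(-162\right) \left(-25\right) = 4050$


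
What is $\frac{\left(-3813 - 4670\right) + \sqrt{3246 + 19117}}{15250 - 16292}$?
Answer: $\frac{8483}{1042} - \frac{\sqrt{22363}}{1042} \approx 7.9976$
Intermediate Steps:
$\frac{\left(-3813 - 4670\right) + \sqrt{3246 + 19117}}{15250 - 16292} = \frac{-8483 + \sqrt{22363}}{-1042} = \left(-8483 + \sqrt{22363}\right) \left(- \frac{1}{1042}\right) = \frac{8483}{1042} - \frac{\sqrt{22363}}{1042}$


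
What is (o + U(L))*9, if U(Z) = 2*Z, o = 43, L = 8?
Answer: 531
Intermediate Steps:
(o + U(L))*9 = (43 + 2*8)*9 = (43 + 16)*9 = 59*9 = 531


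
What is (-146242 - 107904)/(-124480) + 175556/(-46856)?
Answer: -621559119/364539680 ≈ -1.7051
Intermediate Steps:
(-146242 - 107904)/(-124480) + 175556/(-46856) = -254146*(-1/124480) + 175556*(-1/46856) = 127073/62240 - 43889/11714 = -621559119/364539680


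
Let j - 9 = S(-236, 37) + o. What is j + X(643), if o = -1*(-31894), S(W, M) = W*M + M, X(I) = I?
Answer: 23851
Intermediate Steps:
S(W, M) = M + M*W (S(W, M) = M*W + M = M + M*W)
o = 31894
j = 23208 (j = 9 + (37*(1 - 236) + 31894) = 9 + (37*(-235) + 31894) = 9 + (-8695 + 31894) = 9 + 23199 = 23208)
j + X(643) = 23208 + 643 = 23851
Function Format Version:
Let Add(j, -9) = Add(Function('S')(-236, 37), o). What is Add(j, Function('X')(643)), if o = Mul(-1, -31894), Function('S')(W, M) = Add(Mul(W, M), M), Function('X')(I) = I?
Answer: 23851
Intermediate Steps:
Function('S')(W, M) = Add(M, Mul(M, W)) (Function('S')(W, M) = Add(Mul(M, W), M) = Add(M, Mul(M, W)))
o = 31894
j = 23208 (j = Add(9, Add(Mul(37, Add(1, -236)), 31894)) = Add(9, Add(Mul(37, -235), 31894)) = Add(9, Add(-8695, 31894)) = Add(9, 23199) = 23208)
Add(j, Function('X')(643)) = Add(23208, 643) = 23851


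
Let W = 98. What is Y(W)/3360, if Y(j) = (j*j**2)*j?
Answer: 823543/30 ≈ 27451.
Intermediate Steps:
Y(j) = j**4 (Y(j) = j**3*j = j**4)
Y(W)/3360 = 98**4/3360 = 92236816*(1/3360) = 823543/30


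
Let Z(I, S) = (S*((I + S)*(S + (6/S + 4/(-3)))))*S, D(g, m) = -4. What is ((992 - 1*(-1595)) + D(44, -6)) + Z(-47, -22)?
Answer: 790931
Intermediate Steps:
Z(I, S) = S²*(I + S)*(-4/3 + S + 6/S) (Z(I, S) = (S*((I + S)*(S + (6/S + 4*(-⅓)))))*S = (S*((I + S)*(S + (6/S - 4/3))))*S = (S*((I + S)*(S + (-4/3 + 6/S))))*S = (S*((I + S)*(-4/3 + S + 6/S)))*S = (S*(I + S)*(-4/3 + S + 6/S))*S = S²*(I + S)*(-4/3 + S + 6/S))
((992 - 1*(-1595)) + D(44, -6)) + Z(-47, -22) = ((992 - 1*(-1595)) - 4) + (⅓)*(-22)*(-4*(-22)² + 3*(-22)³ + 18*(-47) + 18*(-22) - 4*(-47)*(-22) + 3*(-47)*(-22)²) = ((992 + 1595) - 4) + (⅓)*(-22)*(-4*484 + 3*(-10648) - 846 - 396 - 4136 + 3*(-47)*484) = (2587 - 4) + (⅓)*(-22)*(-1936 - 31944 - 846 - 396 - 4136 - 68244) = 2583 + (⅓)*(-22)*(-107502) = 2583 + 788348 = 790931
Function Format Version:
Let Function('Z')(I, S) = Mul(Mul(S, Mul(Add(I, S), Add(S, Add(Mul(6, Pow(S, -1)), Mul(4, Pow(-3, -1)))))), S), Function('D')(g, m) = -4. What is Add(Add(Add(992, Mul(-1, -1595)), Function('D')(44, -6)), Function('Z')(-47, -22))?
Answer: 790931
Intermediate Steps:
Function('Z')(I, S) = Mul(Pow(S, 2), Add(I, S), Add(Rational(-4, 3), S, Mul(6, Pow(S, -1)))) (Function('Z')(I, S) = Mul(Mul(S, Mul(Add(I, S), Add(S, Add(Mul(6, Pow(S, -1)), Mul(4, Rational(-1, 3)))))), S) = Mul(Mul(S, Mul(Add(I, S), Add(S, Add(Mul(6, Pow(S, -1)), Rational(-4, 3))))), S) = Mul(Mul(S, Mul(Add(I, S), Add(S, Add(Rational(-4, 3), Mul(6, Pow(S, -1)))))), S) = Mul(Mul(S, Mul(Add(I, S), Add(Rational(-4, 3), S, Mul(6, Pow(S, -1))))), S) = Mul(Mul(S, Add(I, S), Add(Rational(-4, 3), S, Mul(6, Pow(S, -1)))), S) = Mul(Pow(S, 2), Add(I, S), Add(Rational(-4, 3), S, Mul(6, Pow(S, -1)))))
Add(Add(Add(992, Mul(-1, -1595)), Function('D')(44, -6)), Function('Z')(-47, -22)) = Add(Add(Add(992, Mul(-1, -1595)), -4), Mul(Rational(1, 3), -22, Add(Mul(-4, Pow(-22, 2)), Mul(3, Pow(-22, 3)), Mul(18, -47), Mul(18, -22), Mul(-4, -47, -22), Mul(3, -47, Pow(-22, 2))))) = Add(Add(Add(992, 1595), -4), Mul(Rational(1, 3), -22, Add(Mul(-4, 484), Mul(3, -10648), -846, -396, -4136, Mul(3, -47, 484)))) = Add(Add(2587, -4), Mul(Rational(1, 3), -22, Add(-1936, -31944, -846, -396, -4136, -68244))) = Add(2583, Mul(Rational(1, 3), -22, -107502)) = Add(2583, 788348) = 790931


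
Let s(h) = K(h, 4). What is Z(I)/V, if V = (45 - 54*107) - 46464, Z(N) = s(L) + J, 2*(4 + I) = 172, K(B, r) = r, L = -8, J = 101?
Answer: -35/17399 ≈ -0.0020116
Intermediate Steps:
I = 82 (I = -4 + (½)*172 = -4 + 86 = 82)
s(h) = 4
Z(N) = 105 (Z(N) = 4 + 101 = 105)
V = -52197 (V = (45 - 5778) - 46464 = -5733 - 46464 = -52197)
Z(I)/V = 105/(-52197) = 105*(-1/52197) = -35/17399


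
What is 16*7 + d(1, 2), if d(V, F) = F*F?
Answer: 116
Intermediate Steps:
d(V, F) = F**2
16*7 + d(1, 2) = 16*7 + 2**2 = 112 + 4 = 116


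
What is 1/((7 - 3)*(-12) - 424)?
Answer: -1/472 ≈ -0.0021186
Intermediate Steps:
1/((7 - 3)*(-12) - 424) = 1/(4*(-12) - 424) = 1/(-48 - 424) = 1/(-472) = -1/472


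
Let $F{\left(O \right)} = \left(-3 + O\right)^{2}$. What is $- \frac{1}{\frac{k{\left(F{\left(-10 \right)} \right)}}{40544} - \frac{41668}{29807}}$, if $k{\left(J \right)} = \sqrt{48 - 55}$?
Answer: $\frac{291659461401448448}{407718538066823201} + \frac{5145944386208 i \sqrt{7}}{407718538066823201} \approx 0.71535 + 3.3393 \cdot 10^{-5} i$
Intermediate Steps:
$k{\left(J \right)} = i \sqrt{7}$ ($k{\left(J \right)} = \sqrt{-7} = i \sqrt{7}$)
$- \frac{1}{\frac{k{\left(F{\left(-10 \right)} \right)}}{40544} - \frac{41668}{29807}} = - \frac{1}{\frac{i \sqrt{7}}{40544} - \frac{41668}{29807}} = - \frac{1}{- \frac{41668}{29807} + \frac{i \sqrt{7}}{40544}}$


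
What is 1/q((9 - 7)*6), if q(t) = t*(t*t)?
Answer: 1/1728 ≈ 0.00057870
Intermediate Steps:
q(t) = t³ (q(t) = t*t² = t³)
1/q((9 - 7)*6) = 1/(((9 - 7)*6)³) = 1/((2*6)³) = 1/(12³) = 1/1728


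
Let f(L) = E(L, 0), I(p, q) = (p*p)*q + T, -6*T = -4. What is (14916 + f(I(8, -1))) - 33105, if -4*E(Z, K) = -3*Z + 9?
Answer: -72955/4 ≈ -18239.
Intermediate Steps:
T = ⅔ (T = -⅙*(-4) = ⅔ ≈ 0.66667)
E(Z, K) = -9/4 + 3*Z/4 (E(Z, K) = -(-3*Z + 9)/4 = -(9 - 3*Z)/4 = -9/4 + 3*Z/4)
I(p, q) = ⅔ + q*p² (I(p, q) = (p*p)*q + ⅔ = p²*q + ⅔ = q*p² + ⅔ = ⅔ + q*p²)
f(L) = -9/4 + 3*L/4
(14916 + f(I(8, -1))) - 33105 = (14916 + (-9/4 + 3*(⅔ - 1*8²)/4)) - 33105 = (14916 + (-9/4 + 3*(⅔ - 1*64)/4)) - 33105 = (14916 + (-9/4 + 3*(⅔ - 64)/4)) - 33105 = (14916 + (-9/4 + (¾)*(-190/3))) - 33105 = (14916 + (-9/4 - 95/2)) - 33105 = (14916 - 199/4) - 33105 = 59465/4 - 33105 = -72955/4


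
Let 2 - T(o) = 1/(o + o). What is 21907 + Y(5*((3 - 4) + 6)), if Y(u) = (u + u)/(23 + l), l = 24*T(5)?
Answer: 7514351/343 ≈ 21908.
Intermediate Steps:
T(o) = 2 - 1/(2*o) (T(o) = 2 - 1/(o + o) = 2 - 1/(2*o))
l = 228/5 (l = 24*(2 - 1/2/5) = 24*(2 - 1/2*1/5) = 24*(2 - 1/10) = 24*(19/10) = 228/5 ≈ 45.600)
Y(u) = 10*u/343 (Y(u) = (u + u)/(23 + 228/5) = (2*u)/(343/5) = (2*u)*(5/343) = 10*u/343)
21907 + Y(5*((3 - 4) + 6)) = 21907 + 10*(5*((3 - 4) + 6))/343 = 21907 + 10*(5*(-1 + 6))/343 = 21907 + 10*(5*5)/343 = 21907 + (10/343)*25 = 21907 + 250/343 = 7514351/343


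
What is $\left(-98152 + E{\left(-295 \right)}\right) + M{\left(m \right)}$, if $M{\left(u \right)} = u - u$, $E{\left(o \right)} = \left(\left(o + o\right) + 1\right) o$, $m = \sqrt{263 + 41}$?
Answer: $75603$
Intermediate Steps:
$m = 4 \sqrt{19}$ ($m = \sqrt{304} = 4 \sqrt{19} \approx 17.436$)
$E{\left(o \right)} = o \left(1 + 2 o\right)$ ($E{\left(o \right)} = \left(2 o + 1\right) o = \left(1 + 2 o\right) o = o \left(1 + 2 o\right)$)
$M{\left(u \right)} = 0$
$\left(-98152 + E{\left(-295 \right)}\right) + M{\left(m \right)} = \left(-98152 - 295 \left(1 + 2 \left(-295\right)\right)\right) + 0 = \left(-98152 - 295 \left(1 - 590\right)\right) + 0 = \left(-98152 - -173755\right) + 0 = \left(-98152 + 173755\right) + 0 = 75603 + 0 = 75603$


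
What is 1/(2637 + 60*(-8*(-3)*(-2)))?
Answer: -1/243 ≈ -0.0041152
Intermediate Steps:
1/(2637 + 60*(-8*(-3)*(-2))) = 1/(2637 + 60*(24*(-2))) = 1/(2637 + 60*(-48)) = 1/(2637 - 2880) = 1/(-243) = -1/243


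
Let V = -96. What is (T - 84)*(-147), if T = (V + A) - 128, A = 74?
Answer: 34398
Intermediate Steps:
T = -150 (T = (-96 + 74) - 128 = -22 - 128 = -150)
(T - 84)*(-147) = (-150 - 84)*(-147) = -234*(-147) = 34398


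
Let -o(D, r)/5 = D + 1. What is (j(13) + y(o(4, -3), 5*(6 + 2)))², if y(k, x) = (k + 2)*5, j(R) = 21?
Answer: 8836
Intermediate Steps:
o(D, r) = -5 - 5*D (o(D, r) = -5*(D + 1) = -5*(1 + D) = -5 - 5*D)
y(k, x) = 10 + 5*k (y(k, x) = (2 + k)*5 = 10 + 5*k)
(j(13) + y(o(4, -3), 5*(6 + 2)))² = (21 + (10 + 5*(-5 - 5*4)))² = (21 + (10 + 5*(-5 - 20)))² = (21 + (10 + 5*(-25)))² = (21 + (10 - 125))² = (21 - 115)² = (-94)² = 8836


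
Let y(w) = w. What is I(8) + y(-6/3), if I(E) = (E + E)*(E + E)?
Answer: 254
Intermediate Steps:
I(E) = 4*E**2 (I(E) = (2*E)*(2*E) = 4*E**2)
I(8) + y(-6/3) = 4*8**2 - 6/3 = 4*64 - 6*1/3 = 256 - 2 = 254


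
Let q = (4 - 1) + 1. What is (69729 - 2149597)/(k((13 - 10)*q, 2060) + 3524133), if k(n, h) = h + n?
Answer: -2079868/3526205 ≈ -0.58983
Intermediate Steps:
q = 4 (q = 3 + 1 = 4)
(69729 - 2149597)/(k((13 - 10)*q, 2060) + 3524133) = (69729 - 2149597)/((2060 + (13 - 10)*4) + 3524133) = -2079868/((2060 + 3*4) + 3524133) = -2079868/((2060 + 12) + 3524133) = -2079868/(2072 + 3524133) = -2079868/3526205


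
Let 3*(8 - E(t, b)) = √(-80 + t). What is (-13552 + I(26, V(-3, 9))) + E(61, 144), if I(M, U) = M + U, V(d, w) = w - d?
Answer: -13506 - I*√19/3 ≈ -13506.0 - 1.453*I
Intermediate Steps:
E(t, b) = 8 - √(-80 + t)/3
(-13552 + I(26, V(-3, 9))) + E(61, 144) = (-13552 + (26 + (9 - 1*(-3)))) + (8 - √(-80 + 61)/3) = (-13552 + (26 + (9 + 3))) + (8 - I*√19/3) = (-13552 + (26 + 12)) + (8 - I*√19/3) = (-13552 + 38) + (8 - I*√19/3) = -13514 + (8 - I*√19/3) = -13506 - I*√19/3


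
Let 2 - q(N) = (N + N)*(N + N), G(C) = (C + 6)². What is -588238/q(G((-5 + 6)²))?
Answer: 294119/4801 ≈ 61.262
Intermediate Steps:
G(C) = (6 + C)²
q(N) = 2 - 4*N² (q(N) = 2 - (N + N)*(N + N) = 2 - 2*N*2*N = 2 - 4*N²)
-588238/q(G((-5 + 6)²)) = -588238/(2 - 4*(6 + (-5 + 6)²)⁴) = -588238/(2 - 4*(6 + 1²)⁴) = -588238/(2 - 4*(6 + 1)⁴) = -588238/(2 - 4*(7²)²) = -588238/(2 - 4*49²) = -588238/(2 - 4*2401) = -588238/(2 - 9604) = -588238/(-9602) = -588238*(-1/9602) = 294119/4801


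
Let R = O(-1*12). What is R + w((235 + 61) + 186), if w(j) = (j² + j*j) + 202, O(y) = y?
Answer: 464838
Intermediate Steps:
R = -12 (R = -1*12 = -12)
w(j) = 202 + 2*j² (w(j) = (j² + j²) + 202 = 2*j² + 202 = 202 + 2*j²)
R + w((235 + 61) + 186) = -12 + (202 + 2*((235 + 61) + 186)²) = -12 + (202 + 2*(296 + 186)²) = -12 + (202 + 2*482²) = -12 + (202 + 2*232324) = -12 + (202 + 464648) = -12 + 464850 = 464838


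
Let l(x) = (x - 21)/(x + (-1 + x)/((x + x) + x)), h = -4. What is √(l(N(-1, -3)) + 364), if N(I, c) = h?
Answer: 4*√42871/43 ≈ 19.261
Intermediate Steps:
N(I, c) = -4
l(x) = (-21 + x)/(x + (-1 + x)/(3*x)) (l(x) = (-21 + x)/(x + (-1 + x)/(2*x + x)) = (-21 + x)/(x + (-1 + x)/((3*x))) = (-21 + x)/(x + (-1 + x)*(1/(3*x))) = (-21 + x)/(x + (-1 + x)/(3*x)))
√(l(N(-1, -3)) + 364) = √(3*(-4)*(-21 - 4)/(-1 - 4 + 3*(-4)²) + 364) = √(3*(-4)*(-25)/(-1 - 4 + 3*16) + 364) = √(3*(-4)*(-25)/(-1 - 4 + 48) + 364) = √(3*(-4)*(-25)/43 + 364) = √(3*(-4)*(1/43)*(-25) + 364) = √(300/43 + 364) = √(15952/43) = 4*√42871/43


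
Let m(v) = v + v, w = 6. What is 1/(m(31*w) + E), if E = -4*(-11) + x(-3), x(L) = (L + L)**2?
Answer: 1/452 ≈ 0.0022124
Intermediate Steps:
x(L) = 4*L**2 (x(L) = (2*L)**2 = 4*L**2)
m(v) = 2*v
E = 80 (E = -4*(-11) + 4*(-3)**2 = 44 + 4*9 = 44 + 36 = 80)
1/(m(31*w) + E) = 1/(2*(31*6) + 80) = 1/(2*186 + 80) = 1/(372 + 80) = 1/452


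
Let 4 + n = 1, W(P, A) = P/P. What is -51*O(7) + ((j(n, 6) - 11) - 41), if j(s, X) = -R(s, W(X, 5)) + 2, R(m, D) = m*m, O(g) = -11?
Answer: 502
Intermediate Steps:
W(P, A) = 1
n = -3 (n = -4 + 1 = -3)
R(m, D) = m**2
j(s, X) = 2 - s**2 (j(s, X) = -s**2 + 2 = 2 - s**2)
-51*O(7) + ((j(n, 6) - 11) - 41) = -51*(-11) + (((2 - 1*(-3)**2) - 11) - 41) = 561 + (((2 - 1*9) - 11) - 41) = 561 + (((2 - 9) - 11) - 41) = 561 + ((-7 - 11) - 41) = 561 + (-18 - 41) = 561 - 59 = 502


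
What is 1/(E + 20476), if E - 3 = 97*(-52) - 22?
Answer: 1/15413 ≈ 6.4880e-5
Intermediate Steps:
E = -5063 (E = 3 + (97*(-52) - 22) = 3 + (-5044 - 22) = 3 - 5066 = -5063)
1/(E + 20476) = 1/(-5063 + 20476) = 1/15413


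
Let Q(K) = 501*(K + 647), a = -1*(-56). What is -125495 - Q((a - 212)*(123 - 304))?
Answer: -14595878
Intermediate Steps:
a = 56
Q(K) = 324147 + 501*K (Q(K) = 501*(647 + K) = 324147 + 501*K)
-125495 - Q((a - 212)*(123 - 304)) = -125495 - (324147 + 501*((56 - 212)*(123 - 304))) = -125495 - (324147 + 501*(-156*(-181))) = -125495 - (324147 + 501*28236) = -125495 - (324147 + 14146236) = -125495 - 1*14470383 = -125495 - 14470383 = -14595878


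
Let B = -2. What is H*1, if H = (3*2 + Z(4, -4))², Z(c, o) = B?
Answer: 16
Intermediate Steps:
Z(c, o) = -2
H = 16 (H = (3*2 - 2)² = (6 - 2)² = 4² = 16)
H*1 = 16*1 = 16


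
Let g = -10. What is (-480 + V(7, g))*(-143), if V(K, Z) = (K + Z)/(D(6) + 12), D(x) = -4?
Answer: 549549/8 ≈ 68694.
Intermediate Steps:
V(K, Z) = K/8 + Z/8 (V(K, Z) = (K + Z)/(-4 + 12) = (K + Z)/8 = (K + Z)*(⅛) = K/8 + Z/8)
(-480 + V(7, g))*(-143) = (-480 + ((⅛)*7 + (⅛)*(-10)))*(-143) = (-480 + (7/8 - 5/4))*(-143) = (-480 - 3/8)*(-143) = -3843/8*(-143) = 549549/8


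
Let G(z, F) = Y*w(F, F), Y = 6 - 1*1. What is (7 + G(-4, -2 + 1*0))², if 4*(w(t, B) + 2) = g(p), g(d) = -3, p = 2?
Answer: 729/16 ≈ 45.563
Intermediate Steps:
w(t, B) = -11/4 (w(t, B) = -2 + (¼)*(-3) = -2 - ¾ = -11/4)
Y = 5 (Y = 6 - 1 = 5)
G(z, F) = -55/4 (G(z, F) = 5*(-11/4) = -55/4)
(7 + G(-4, -2 + 1*0))² = (7 - 55/4)² = (-27/4)² = 729/16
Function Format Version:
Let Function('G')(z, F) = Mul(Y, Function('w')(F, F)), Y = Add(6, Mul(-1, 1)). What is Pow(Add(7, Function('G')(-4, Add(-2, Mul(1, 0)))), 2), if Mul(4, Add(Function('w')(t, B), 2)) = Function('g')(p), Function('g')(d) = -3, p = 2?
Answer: Rational(729, 16) ≈ 45.563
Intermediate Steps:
Function('w')(t, B) = Rational(-11, 4) (Function('w')(t, B) = Add(-2, Mul(Rational(1, 4), -3)) = Add(-2, Rational(-3, 4)) = Rational(-11, 4))
Y = 5 (Y = Add(6, -1) = 5)
Function('G')(z, F) = Rational(-55, 4) (Function('G')(z, F) = Mul(5, Rational(-11, 4)) = Rational(-55, 4))
Pow(Add(7, Function('G')(-4, Add(-2, Mul(1, 0)))), 2) = Pow(Add(7, Rational(-55, 4)), 2) = Pow(Rational(-27, 4), 2) = Rational(729, 16)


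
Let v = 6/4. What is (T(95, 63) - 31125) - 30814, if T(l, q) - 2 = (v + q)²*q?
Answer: 800635/4 ≈ 2.0016e+5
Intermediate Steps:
v = 3/2 (v = 6*(¼) = 3/2 ≈ 1.5000)
T(l, q) = 2 + q*(3/2 + q)² (T(l, q) = 2 + (3/2 + q)²*q = 2 + q*(3/2 + q)²)
(T(95, 63) - 31125) - 30814 = ((2 + (¼)*63*(3 + 2*63)²) - 31125) - 30814 = ((2 + (¼)*63*(3 + 126)²) - 31125) - 30814 = ((2 + (¼)*63*129²) - 31125) - 30814 = ((2 + (¼)*63*16641) - 31125) - 30814 = ((2 + 1048383/4) - 31125) - 30814 = (1048391/4 - 31125) - 30814 = 923891/4 - 30814 = 800635/4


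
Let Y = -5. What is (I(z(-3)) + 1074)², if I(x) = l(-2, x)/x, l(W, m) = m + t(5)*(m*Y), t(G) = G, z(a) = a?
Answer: 1102500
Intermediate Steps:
l(W, m) = -24*m (l(W, m) = m + 5*(m*(-5)) = m + 5*(-5*m) = m - 25*m = -24*m)
I(x) = -24 (I(x) = (-24*x)/x = -24)
(I(z(-3)) + 1074)² = (-24 + 1074)² = 1050² = 1102500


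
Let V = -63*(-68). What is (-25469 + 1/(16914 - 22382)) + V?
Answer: -115839581/5468 ≈ -21185.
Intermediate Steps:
V = 4284
(-25469 + 1/(16914 - 22382)) + V = (-25469 + 1/(16914 - 22382)) + 4284 = (-25469 + 1/(-5468)) + 4284 = (-25469 - 1/5468) + 4284 = -139264493/5468 + 4284 = -115839581/5468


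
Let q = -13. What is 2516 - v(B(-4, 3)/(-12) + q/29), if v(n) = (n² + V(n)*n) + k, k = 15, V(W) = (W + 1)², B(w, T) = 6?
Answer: 487800157/195112 ≈ 2500.1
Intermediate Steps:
V(W) = (1 + W)²
v(n) = 15 + n² + n*(1 + n)² (v(n) = (n² + (1 + n)²*n) + 15 = (n² + n*(1 + n)²) + 15 = 15 + n² + n*(1 + n)²)
2516 - v(B(-4, 3)/(-12) + q/29) = 2516 - (15 + (6/(-12) - 13/29)² + (6/(-12) - 13/29)*(1 + (6/(-12) - 13/29))²) = 2516 - (15 + (6*(-1/12) - 13*1/29)² + (6*(-1/12) - 13*1/29)*(1 + (6*(-1/12) - 13*1/29))²) = 2516 - (15 + (-½ - 13/29)² + (-½ - 13/29)*(1 + (-½ - 13/29))²) = 2516 - (15 + (-55/58)² - 55*(1 - 55/58)²/58) = 2516 - (15 + 3025/3364 - 55*(3/58)²/58) = 2516 - (15 + 3025/3364 - 55/58*9/3364) = 2516 - (15 + 3025/3364 - 495/195112) = 2516 - 1*3101635/195112 = 2516 - 3101635/195112 = 487800157/195112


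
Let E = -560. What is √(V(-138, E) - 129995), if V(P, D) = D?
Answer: I*√130555 ≈ 361.32*I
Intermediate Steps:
√(V(-138, E) - 129995) = √(-560 - 129995) = √(-130555) = I*√130555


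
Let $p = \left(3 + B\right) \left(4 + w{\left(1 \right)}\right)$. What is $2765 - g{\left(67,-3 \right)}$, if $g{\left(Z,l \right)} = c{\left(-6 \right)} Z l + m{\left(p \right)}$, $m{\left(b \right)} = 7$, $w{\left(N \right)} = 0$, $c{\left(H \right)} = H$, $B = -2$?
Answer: $1552$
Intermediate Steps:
$p = 4$ ($p = \left(3 - 2\right) \left(4 + 0\right) = 1 \cdot 4 = 4$)
$g{\left(Z,l \right)} = 7 - 6 Z l$ ($g{\left(Z,l \right)} = - 6 Z l + 7 = 7 - 6 Z l$)
$2765 - g{\left(67,-3 \right)} = 2765 - \left(7 - 402 \left(-3\right)\right) = 2765 - \left(7 + 1206\right) = 2765 - 1213 = 1552$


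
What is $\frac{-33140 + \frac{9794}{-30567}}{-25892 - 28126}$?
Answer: $\frac{506500087}{825584103} \approx 0.61351$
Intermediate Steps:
$\frac{-33140 + \frac{9794}{-30567}}{-25892 - 28126} = \frac{-33140 + 9794 \left(- \frac{1}{30567}\right)}{-54018} = \left(-33140 - \frac{9794}{30567}\right) \left(- \frac{1}{54018}\right) = \left(- \frac{1013000174}{30567}\right) \left(- \frac{1}{54018}\right) = \frac{506500087}{825584103}$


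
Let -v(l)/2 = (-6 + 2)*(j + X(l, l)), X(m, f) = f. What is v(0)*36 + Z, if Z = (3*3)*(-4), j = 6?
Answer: 1692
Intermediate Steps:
v(l) = 48 + 8*l (v(l) = -2*(-6 + 2)*(6 + l) = -(-8)*(6 + l) = -2*(-24 - 4*l) = 48 + 8*l)
Z = -36 (Z = 9*(-4) = -36)
v(0)*36 + Z = (48 + 8*0)*36 - 36 = (48 + 0)*36 - 36 = 48*36 - 36 = 1728 - 36 = 1692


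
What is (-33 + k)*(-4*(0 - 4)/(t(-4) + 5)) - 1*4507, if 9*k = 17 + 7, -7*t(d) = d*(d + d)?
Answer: -50755/9 ≈ -5639.4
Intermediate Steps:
t(d) = -2*d²/7 (t(d) = -d*(d + d)/7 = -d*2*d/7 = -2*d²/7)
k = 8/3 (k = (17 + 7)/9 = (⅑)*24 = 8/3 ≈ 2.6667)
(-33 + k)*(-4*(0 - 4)/(t(-4) + 5)) - 1*4507 = (-33 + 8/3)*(-4*(0 - 4)/(-2/7*(-4)² + 5)) - 1*4507 = -(-364)*(-4/(-2/7*16 + 5))/3 - 4507 = -(-364)*(-4/(-32/7 + 5))/3 - 4507 = -(-364)*(-4/3/7)/3 - 4507 = -(-364)*(-4*7/3)/3 - 4507 = -(-364)*(-28)/(3*3) - 4507 = -91/3*112/3 - 4507 = -10192/9 - 4507 = -50755/9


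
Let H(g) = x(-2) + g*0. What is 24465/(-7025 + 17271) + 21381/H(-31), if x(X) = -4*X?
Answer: 109632723/40984 ≈ 2675.0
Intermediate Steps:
H(g) = 8 (H(g) = -4*(-2) + g*0 = 8 + 0 = 8)
24465/(-7025 + 17271) + 21381/H(-31) = 24465/(-7025 + 17271) + 21381/8 = 24465/10246 + 21381*(⅛) = 24465*(1/10246) + 21381/8 = 24465/10246 + 21381/8 = 109632723/40984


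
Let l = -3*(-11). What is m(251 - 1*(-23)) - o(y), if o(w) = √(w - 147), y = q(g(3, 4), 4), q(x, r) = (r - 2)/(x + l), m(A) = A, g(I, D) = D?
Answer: 274 - I*√201169/37 ≈ 274.0 - 12.122*I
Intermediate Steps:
l = 33
q(x, r) = (-2 + r)/(33 + x) (q(x, r) = (r - 2)/(x + 33) = (-2 + r)/(33 + x))
y = 2/37 (y = (-2 + 4)/(33 + 4) = 2/37 ≈ 0.054054)
o(w) = √(-147 + w)
m(251 - 1*(-23)) - o(y) = (251 - 1*(-23)) - √(-147 + 2/37) = (251 + 23) - √(-5437/37) = 274 - I*√201169/37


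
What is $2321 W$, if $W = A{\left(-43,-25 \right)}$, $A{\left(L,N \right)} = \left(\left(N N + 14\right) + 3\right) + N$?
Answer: $1432057$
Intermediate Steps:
$A{\left(L,N \right)} = 17 + N + N^{2}$ ($A{\left(L,N \right)} = \left(\left(N^{2} + 14\right) + 3\right) + N = \left(\left(14 + N^{2}\right) + 3\right) + N = \left(17 + N^{2}\right) + N = 17 + N + N^{2}$)
$W = 617$ ($W = 17 - 25 + \left(-25\right)^{2} = 17 - 25 + 625 = 617$)
$2321 W = 2321 \cdot 617 = 1432057$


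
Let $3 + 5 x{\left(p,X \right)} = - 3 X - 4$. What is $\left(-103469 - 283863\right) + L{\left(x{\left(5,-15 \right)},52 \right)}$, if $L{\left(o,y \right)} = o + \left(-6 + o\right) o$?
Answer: $- \frac{9682806}{25} \approx -3.8731 \cdot 10^{5}$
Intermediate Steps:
$x{\left(p,X \right)} = - \frac{7}{5} - \frac{3 X}{5}$ ($x{\left(p,X \right)} = - \frac{3}{5} + \frac{- 3 X - 4}{5} = - \frac{3}{5} + \frac{-4 - 3 X}{5} = - \frac{3}{5} - \left(\frac{4}{5} + \frac{3 X}{5}\right) = - \frac{7}{5} - \frac{3 X}{5}$)
$L{\left(o,y \right)} = o + o \left(-6 + o\right)$
$\left(-103469 - 283863\right) + L{\left(x{\left(5,-15 \right)},52 \right)} = \left(-103469 - 283863\right) + \left(- \frac{7}{5} - -9\right) \left(-5 - - \frac{38}{5}\right) = -387332 + \left(- \frac{7}{5} + 9\right) \left(-5 + \left(- \frac{7}{5} + 9\right)\right) = -387332 + \frac{38 \left(-5 + \frac{38}{5}\right)}{5} = -387332 + \frac{38}{5} \cdot \frac{13}{5} = -387332 + \frac{494}{25} = - \frac{9682806}{25}$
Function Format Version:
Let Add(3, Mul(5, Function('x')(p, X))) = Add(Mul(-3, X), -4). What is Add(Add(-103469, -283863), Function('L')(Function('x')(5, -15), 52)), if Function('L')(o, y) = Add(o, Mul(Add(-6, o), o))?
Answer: Rational(-9682806, 25) ≈ -3.8731e+5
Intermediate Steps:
Function('x')(p, X) = Add(Rational(-7, 5), Mul(Rational(-3, 5), X)) (Function('x')(p, X) = Add(Rational(-3, 5), Mul(Rational(1, 5), Add(Mul(-3, X), -4))) = Add(Rational(-3, 5), Mul(Rational(1, 5), Add(-4, Mul(-3, X)))) = Add(Rational(-3, 5), Add(Rational(-4, 5), Mul(Rational(-3, 5), X))) = Add(Rational(-7, 5), Mul(Rational(-3, 5), X)))
Function('L')(o, y) = Add(o, Mul(o, Add(-6, o)))
Add(Add(-103469, -283863), Function('L')(Function('x')(5, -15), 52)) = Add(Add(-103469, -283863), Mul(Add(Rational(-7, 5), Mul(Rational(-3, 5), -15)), Add(-5, Add(Rational(-7, 5), Mul(Rational(-3, 5), -15))))) = Add(-387332, Mul(Add(Rational(-7, 5), 9), Add(-5, Add(Rational(-7, 5), 9)))) = Add(-387332, Mul(Rational(38, 5), Add(-5, Rational(38, 5)))) = Add(-387332, Mul(Rational(38, 5), Rational(13, 5))) = Add(-387332, Rational(494, 25)) = Rational(-9682806, 25)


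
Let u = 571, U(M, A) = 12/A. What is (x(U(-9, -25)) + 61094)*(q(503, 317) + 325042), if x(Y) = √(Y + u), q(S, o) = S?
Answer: 19888846230 + 65109*√14263 ≈ 1.9897e+10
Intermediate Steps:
x(Y) = √(571 + Y) (x(Y) = √(Y + 571) = √(571 + Y))
(x(U(-9, -25)) + 61094)*(q(503, 317) + 325042) = (√(571 + 12/(-25)) + 61094)*(503 + 325042) = (√(571 + 12*(-1/25)) + 61094)*325545 = (√(571 - 12/25) + 61094)*325545 = (√(14263/25) + 61094)*325545 = (√14263/5 + 61094)*325545 = (61094 + √14263/5)*325545 = 19888846230 + 65109*√14263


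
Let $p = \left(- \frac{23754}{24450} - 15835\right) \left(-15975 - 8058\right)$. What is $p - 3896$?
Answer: $\frac{1550871682072}{4075} \approx 3.8058 \cdot 10^{8}$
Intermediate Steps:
$p = \frac{1550887558272}{4075}$ ($p = \left(\left(-23754\right) \frac{1}{24450} - 15835\right) \left(-15975 + \left(-9186 + 1128\right)\right) = \left(- \frac{3959}{4075} - 15835\right) \left(-15975 - 8058\right) = \left(- \frac{64531584}{4075}\right) \left(-24033\right) = \frac{1550887558272}{4075} \approx 3.8059 \cdot 10^{8}$)
$p - 3896 = \frac{1550887558272}{4075} - 3896 = \frac{1550871682072}{4075}$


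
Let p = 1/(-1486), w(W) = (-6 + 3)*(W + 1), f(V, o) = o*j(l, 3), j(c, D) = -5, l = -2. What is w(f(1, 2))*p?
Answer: -27/1486 ≈ -0.018170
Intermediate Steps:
f(V, o) = -5*o (f(V, o) = o*(-5) = -5*o)
w(W) = -3 - 3*W (w(W) = -3*(1 + W) = -3 - 3*W)
p = -1/1486 ≈ -0.00067295
w(f(1, 2))*p = (-3 - (-15)*2)*(-1/1486) = (-3 - 3*(-10))*(-1/1486) = (-3 + 30)*(-1/1486) = 27*(-1/1486) = -27/1486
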